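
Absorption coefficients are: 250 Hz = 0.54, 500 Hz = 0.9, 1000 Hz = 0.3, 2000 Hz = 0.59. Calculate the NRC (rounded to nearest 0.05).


Given values:
  a_250 = 0.54, a_500 = 0.9
  a_1000 = 0.3, a_2000 = 0.59
Formula: NRC = (a250 + a500 + a1000 + a2000) / 4
Sum = 0.54 + 0.9 + 0.3 + 0.59 = 2.33
NRC = 2.33 / 4 = 0.5825
Rounded to nearest 0.05: 0.6

0.6


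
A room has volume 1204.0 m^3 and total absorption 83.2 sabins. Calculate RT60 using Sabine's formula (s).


Given values:
  V = 1204.0 m^3
  A = 83.2 sabins
Formula: RT60 = 0.161 * V / A
Numerator: 0.161 * 1204.0 = 193.844
RT60 = 193.844 / 83.2 = 2.33

2.33 s


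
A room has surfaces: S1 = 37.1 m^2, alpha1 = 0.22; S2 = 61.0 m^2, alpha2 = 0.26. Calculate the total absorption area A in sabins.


Given surfaces:
  Surface 1: 37.1 * 0.22 = 8.162
  Surface 2: 61.0 * 0.26 = 15.86
Formula: A = sum(Si * alpha_i)
A = 8.162 + 15.86
A = 24.02

24.02 sabins


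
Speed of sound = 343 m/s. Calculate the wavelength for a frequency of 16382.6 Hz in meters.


Given values:
  c = 343 m/s, f = 16382.6 Hz
Formula: lambda = c / f
lambda = 343 / 16382.6
lambda = 0.0209

0.0209 m


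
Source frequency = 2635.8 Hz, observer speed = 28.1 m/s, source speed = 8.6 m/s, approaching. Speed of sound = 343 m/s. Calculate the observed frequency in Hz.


Given values:
  f_s = 2635.8 Hz, v_o = 28.1 m/s, v_s = 8.6 m/s
  Direction: approaching
Formula: f_o = f_s * (c + v_o) / (c - v_s)
Numerator: c + v_o = 343 + 28.1 = 371.1
Denominator: c - v_s = 343 - 8.6 = 334.4
f_o = 2635.8 * 371.1 / 334.4 = 2925.08

2925.08 Hz


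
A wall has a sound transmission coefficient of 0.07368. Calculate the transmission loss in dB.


Given values:
  tau = 0.07368
Formula: TL = 10 * log10(1 / tau)
Compute 1 / tau = 1 / 0.07368 = 13.5722
Compute log10(13.5722) = 1.13265
TL = 10 * 1.13265 = 11.33

11.33 dB


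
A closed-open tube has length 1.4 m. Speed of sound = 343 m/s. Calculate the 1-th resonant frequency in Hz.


Given values:
  Tube type: closed-open, L = 1.4 m, c = 343 m/s, n = 1
Formula: f_n = (2n - 1) * c / (4 * L)
Compute 2n - 1 = 2*1 - 1 = 1
Compute 4 * L = 4 * 1.4 = 5.6
f = 1 * 343 / 5.6
f = 61.25

61.25 Hz


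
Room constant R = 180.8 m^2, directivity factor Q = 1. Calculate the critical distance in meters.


Given values:
  R = 180.8 m^2, Q = 1
Formula: d_c = 0.141 * sqrt(Q * R)
Compute Q * R = 1 * 180.8 = 180.8
Compute sqrt(180.8) = 13.4462
d_c = 0.141 * 13.4462 = 1.896

1.896 m


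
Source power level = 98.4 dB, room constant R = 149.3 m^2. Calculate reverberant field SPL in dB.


Given values:
  Lw = 98.4 dB, R = 149.3 m^2
Formula: SPL = Lw + 10 * log10(4 / R)
Compute 4 / R = 4 / 149.3 = 0.026792
Compute 10 * log10(0.026792) = -15.7199
SPL = 98.4 + (-15.7199) = 82.68

82.68 dB


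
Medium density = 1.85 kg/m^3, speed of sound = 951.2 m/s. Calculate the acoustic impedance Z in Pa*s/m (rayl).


Given values:
  rho = 1.85 kg/m^3
  c = 951.2 m/s
Formula: Z = rho * c
Z = 1.85 * 951.2
Z = 1759.72

1759.72 rayl


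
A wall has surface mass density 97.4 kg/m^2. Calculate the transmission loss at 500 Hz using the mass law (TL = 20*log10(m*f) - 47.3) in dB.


Given values:
  m = 97.4 kg/m^2, f = 500 Hz
Formula: TL = 20 * log10(m * f) - 47.3
Compute m * f = 97.4 * 500 = 48700.0
Compute log10(48700.0) = 4.687529
Compute 20 * 4.687529 = 93.7506
TL = 93.7506 - 47.3 = 46.45

46.45 dB


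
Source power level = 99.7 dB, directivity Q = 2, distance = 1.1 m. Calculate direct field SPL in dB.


Given values:
  Lw = 99.7 dB, Q = 2, r = 1.1 m
Formula: SPL = Lw + 10 * log10(Q / (4 * pi * r^2))
Compute 4 * pi * r^2 = 4 * pi * 1.1^2 = 15.2053
Compute Q / denom = 2 / 15.2053 = 0.13153308
Compute 10 * log10(0.13153308) = -8.8097
SPL = 99.7 + (-8.8097) = 90.89

90.89 dB


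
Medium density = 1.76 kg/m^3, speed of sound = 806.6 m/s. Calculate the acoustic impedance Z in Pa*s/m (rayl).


Given values:
  rho = 1.76 kg/m^3
  c = 806.6 m/s
Formula: Z = rho * c
Z = 1.76 * 806.6
Z = 1419.62

1419.62 rayl


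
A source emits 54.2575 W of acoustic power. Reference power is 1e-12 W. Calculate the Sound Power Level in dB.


Given values:
  W = 54.2575 W
  W_ref = 1e-12 W
Formula: SWL = 10 * log10(W / W_ref)
Compute ratio: W / W_ref = 54257500000000
Compute log10: log10(54257500000000) = 13.73446
Multiply: SWL = 10 * 13.73446 = 137.34

137.34 dB


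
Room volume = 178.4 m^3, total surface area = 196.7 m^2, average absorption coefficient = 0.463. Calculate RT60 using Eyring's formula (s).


Given values:
  V = 178.4 m^3, S = 196.7 m^2, alpha = 0.463
Formula: RT60 = 0.161 * V / (-S * ln(1 - alpha))
Compute ln(1 - 0.463) = ln(0.537) = -0.621757
Denominator: -196.7 * -0.621757 = 122.2996
Numerator: 0.161 * 178.4 = 28.7224
RT60 = 28.7224 / 122.2996 = 0.235

0.235 s


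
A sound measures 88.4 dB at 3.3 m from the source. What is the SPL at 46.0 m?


Given values:
  SPL1 = 88.4 dB, r1 = 3.3 m, r2 = 46.0 m
Formula: SPL2 = SPL1 - 20 * log10(r2 / r1)
Compute ratio: r2 / r1 = 46.0 / 3.3 = 13.9394
Compute log10: log10(13.9394) = 1.144244
Compute drop: 20 * 1.144244 = 22.8849
SPL2 = 88.4 - 22.8849 = 65.52

65.52 dB


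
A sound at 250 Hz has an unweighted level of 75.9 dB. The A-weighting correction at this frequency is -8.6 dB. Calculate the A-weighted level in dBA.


Given values:
  SPL = 75.9 dB
  A-weighting at 250 Hz = -8.6 dB
Formula: L_A = SPL + A_weight
L_A = 75.9 + (-8.6)
L_A = 67.3

67.3 dBA


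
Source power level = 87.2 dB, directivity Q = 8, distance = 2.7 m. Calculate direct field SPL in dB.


Given values:
  Lw = 87.2 dB, Q = 8, r = 2.7 m
Formula: SPL = Lw + 10 * log10(Q / (4 * pi * r^2))
Compute 4 * pi * r^2 = 4 * pi * 2.7^2 = 91.6088
Compute Q / denom = 8 / 91.6088 = 0.08732785
Compute 10 * log10(0.08732785) = -10.5885
SPL = 87.2 + (-10.5885) = 76.61

76.61 dB


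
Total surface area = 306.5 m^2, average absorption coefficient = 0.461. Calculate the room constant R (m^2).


Given values:
  S = 306.5 m^2, alpha = 0.461
Formula: R = S * alpha / (1 - alpha)
Numerator: 306.5 * 0.461 = 141.2965
Denominator: 1 - 0.461 = 0.539
R = 141.2965 / 0.539 = 262.15

262.15 m^2


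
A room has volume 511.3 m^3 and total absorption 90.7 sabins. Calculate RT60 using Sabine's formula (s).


Given values:
  V = 511.3 m^3
  A = 90.7 sabins
Formula: RT60 = 0.161 * V / A
Numerator: 0.161 * 511.3 = 82.3193
RT60 = 82.3193 / 90.7 = 0.908

0.908 s


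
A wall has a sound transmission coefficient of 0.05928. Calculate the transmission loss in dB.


Given values:
  tau = 0.05928
Formula: TL = 10 * log10(1 / tau)
Compute 1 / tau = 1 / 0.05928 = 16.8691
Compute log10(16.8691) = 1.227092
TL = 10 * 1.227092 = 12.27

12.27 dB


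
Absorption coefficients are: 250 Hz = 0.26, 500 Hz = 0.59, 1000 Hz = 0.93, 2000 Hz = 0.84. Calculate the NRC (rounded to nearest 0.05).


Given values:
  a_250 = 0.26, a_500 = 0.59
  a_1000 = 0.93, a_2000 = 0.84
Formula: NRC = (a250 + a500 + a1000 + a2000) / 4
Sum = 0.26 + 0.59 + 0.93 + 0.84 = 2.62
NRC = 2.62 / 4 = 0.655
Rounded to nearest 0.05: 0.65

0.65


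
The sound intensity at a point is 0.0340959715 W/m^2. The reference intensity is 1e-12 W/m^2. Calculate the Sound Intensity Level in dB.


Given values:
  I = 0.0340959715 W/m^2
  I_ref = 1e-12 W/m^2
Formula: SIL = 10 * log10(I / I_ref)
Compute ratio: I / I_ref = 34095971500
Compute log10: log10(34095971500) = 10.532703
Multiply: SIL = 10 * 10.532703 = 105.33

105.33 dB


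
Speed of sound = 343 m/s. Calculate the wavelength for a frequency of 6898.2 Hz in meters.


Given values:
  c = 343 m/s, f = 6898.2 Hz
Formula: lambda = c / f
lambda = 343 / 6898.2
lambda = 0.0497

0.0497 m


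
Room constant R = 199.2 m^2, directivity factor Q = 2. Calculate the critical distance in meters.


Given values:
  R = 199.2 m^2, Q = 2
Formula: d_c = 0.141 * sqrt(Q * R)
Compute Q * R = 2 * 199.2 = 398.4
Compute sqrt(398.4) = 19.96
d_c = 0.141 * 19.96 = 2.814

2.814 m


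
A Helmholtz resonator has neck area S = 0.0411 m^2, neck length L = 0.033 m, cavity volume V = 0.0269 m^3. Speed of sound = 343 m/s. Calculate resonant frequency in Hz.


Given values:
  S = 0.0411 m^2, L = 0.033 m, V = 0.0269 m^3, c = 343 m/s
Formula: f = (c / (2*pi)) * sqrt(S / (V * L))
Compute V * L = 0.0269 * 0.033 = 0.0008877
Compute S / (V * L) = 0.0411 / 0.0008877 = 46.2994
Compute sqrt(46.2994) = 6.804366
Compute c / (2*pi) = 343 / 6.283185 = 54.590148
f = 54.590148 * 6.804366 = 371.45

371.45 Hz


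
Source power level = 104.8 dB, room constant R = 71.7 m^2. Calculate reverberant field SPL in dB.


Given values:
  Lw = 104.8 dB, R = 71.7 m^2
Formula: SPL = Lw + 10 * log10(4 / R)
Compute 4 / R = 4 / 71.7 = 0.055788
Compute 10 * log10(0.055788) = -12.5346
SPL = 104.8 + (-12.5346) = 92.27

92.27 dB


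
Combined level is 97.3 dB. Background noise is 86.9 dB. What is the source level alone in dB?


Given values:
  L_total = 97.3 dB, L_bg = 86.9 dB
Formula: L_source = 10 * log10(10^(L_total/10) - 10^(L_bg/10))
Convert to linear:
  10^(97.3/10) = 5370317963.7025
  10^(86.9/10) = 489778819.3684
Difference: 5370317963.7025 - 489778819.3684 = 4880539144.3341
L_source = 10 * log10(4880539144.3341) = 96.88

96.88 dB


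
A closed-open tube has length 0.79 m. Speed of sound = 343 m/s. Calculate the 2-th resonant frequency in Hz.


Given values:
  Tube type: closed-open, L = 0.79 m, c = 343 m/s, n = 2
Formula: f_n = (2n - 1) * c / (4 * L)
Compute 2n - 1 = 2*2 - 1 = 3
Compute 4 * L = 4 * 0.79 = 3.16
f = 3 * 343 / 3.16
f = 325.63

325.63 Hz


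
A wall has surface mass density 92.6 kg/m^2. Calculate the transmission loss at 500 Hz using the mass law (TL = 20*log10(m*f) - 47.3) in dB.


Given values:
  m = 92.6 kg/m^2, f = 500 Hz
Formula: TL = 20 * log10(m * f) - 47.3
Compute m * f = 92.6 * 500 = 46300.0
Compute log10(46300.0) = 4.665581
Compute 20 * 4.665581 = 93.3116
TL = 93.3116 - 47.3 = 46.01

46.01 dB


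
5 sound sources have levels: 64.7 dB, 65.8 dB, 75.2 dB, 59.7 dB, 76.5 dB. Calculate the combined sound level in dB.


Formula: L_total = 10 * log10( sum(10^(Li/10)) )
  Source 1: 10^(64.7/10) = 2951209.2267
  Source 2: 10^(65.8/10) = 3801893.9632
  Source 3: 10^(75.2/10) = 33113112.1483
  Source 4: 10^(59.7/10) = 933254.3008
  Source 5: 10^(76.5/10) = 44668359.2151
Sum of linear values = 85467828.8541
L_total = 10 * log10(85467828.8541) = 79.32

79.32 dB


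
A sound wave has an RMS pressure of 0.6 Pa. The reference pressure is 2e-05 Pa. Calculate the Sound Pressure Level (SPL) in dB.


Given values:
  p = 0.6 Pa
  p_ref = 2e-05 Pa
Formula: SPL = 20 * log10(p / p_ref)
Compute ratio: p / p_ref = 0.6 / 2e-05 = 30000
Compute log10: log10(30000) = 4.477121
Multiply: SPL = 20 * 4.477121 = 89.54

89.54 dB


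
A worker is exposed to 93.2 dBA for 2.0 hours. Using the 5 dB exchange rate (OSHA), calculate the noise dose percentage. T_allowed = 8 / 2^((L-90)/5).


Given values:
  L = 93.2 dBA, T = 2.0 hours
Formula: T_allowed = 8 / 2^((L - 90) / 5)
Compute exponent: (93.2 - 90) / 5 = 0.64
Compute 2^(0.64) = 1.558329
T_allowed = 8 / 1.558329 = 5.133704 hours
Dose = (T / T_allowed) * 100
Dose = (2.0 / 5.133704) * 100 = 38.96

38.96 %


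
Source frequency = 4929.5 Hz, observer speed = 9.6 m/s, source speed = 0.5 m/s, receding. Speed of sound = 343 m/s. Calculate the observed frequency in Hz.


Given values:
  f_s = 4929.5 Hz, v_o = 9.6 m/s, v_s = 0.5 m/s
  Direction: receding
Formula: f_o = f_s * (c - v_o) / (c + v_s)
Numerator: c - v_o = 343 - 9.6 = 333.4
Denominator: c + v_s = 343 + 0.5 = 343.5
f_o = 4929.5 * 333.4 / 343.5 = 4784.56

4784.56 Hz


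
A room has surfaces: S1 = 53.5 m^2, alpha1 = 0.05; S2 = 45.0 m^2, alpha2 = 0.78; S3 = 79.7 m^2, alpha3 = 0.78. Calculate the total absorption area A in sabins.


Given surfaces:
  Surface 1: 53.5 * 0.05 = 2.675
  Surface 2: 45.0 * 0.78 = 35.1
  Surface 3: 79.7 * 0.78 = 62.166
Formula: A = sum(Si * alpha_i)
A = 2.675 + 35.1 + 62.166
A = 99.94

99.94 sabins


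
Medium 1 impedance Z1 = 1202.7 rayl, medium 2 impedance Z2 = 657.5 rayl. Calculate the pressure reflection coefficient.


Given values:
  Z1 = 1202.7 rayl, Z2 = 657.5 rayl
Formula: R = (Z2 - Z1) / (Z2 + Z1)
Numerator: Z2 - Z1 = 657.5 - 1202.7 = -545.2
Denominator: Z2 + Z1 = 657.5 + 1202.7 = 1860.2
R = -545.2 / 1860.2 = -0.2931

-0.2931


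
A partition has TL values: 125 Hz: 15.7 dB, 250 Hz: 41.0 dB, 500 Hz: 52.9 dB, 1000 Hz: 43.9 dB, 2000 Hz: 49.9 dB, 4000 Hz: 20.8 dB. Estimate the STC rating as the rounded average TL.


Given TL values at each frequency:
  125 Hz: 15.7 dB
  250 Hz: 41.0 dB
  500 Hz: 52.9 dB
  1000 Hz: 43.9 dB
  2000 Hz: 49.9 dB
  4000 Hz: 20.8 dB
Formula: STC ~ round(average of TL values)
Sum = 15.7 + 41.0 + 52.9 + 43.9 + 49.9 + 20.8 = 224.2
Average = 224.2 / 6 = 37.37
Rounded: 37

37


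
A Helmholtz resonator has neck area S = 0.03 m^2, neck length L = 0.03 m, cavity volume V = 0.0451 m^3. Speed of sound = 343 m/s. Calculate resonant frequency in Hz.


Given values:
  S = 0.03 m^2, L = 0.03 m, V = 0.0451 m^3, c = 343 m/s
Formula: f = (c / (2*pi)) * sqrt(S / (V * L))
Compute V * L = 0.0451 * 0.03 = 0.001353
Compute S / (V * L) = 0.03 / 0.001353 = 22.1729
Compute sqrt(22.1729) = 4.708811
Compute c / (2*pi) = 343 / 6.283185 = 54.590148
f = 54.590148 * 4.708811 = 257.05

257.05 Hz


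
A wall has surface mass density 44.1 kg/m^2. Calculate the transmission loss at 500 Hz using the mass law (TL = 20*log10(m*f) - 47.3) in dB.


Given values:
  m = 44.1 kg/m^2, f = 500 Hz
Formula: TL = 20 * log10(m * f) - 47.3
Compute m * f = 44.1 * 500 = 22050.0
Compute log10(22050.0) = 4.343409
Compute 20 * 4.343409 = 86.8682
TL = 86.8682 - 47.3 = 39.57

39.57 dB


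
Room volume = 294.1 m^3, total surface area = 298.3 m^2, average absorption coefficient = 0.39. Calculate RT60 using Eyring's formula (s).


Given values:
  V = 294.1 m^3, S = 298.3 m^2, alpha = 0.39
Formula: RT60 = 0.161 * V / (-S * ln(1 - alpha))
Compute ln(1 - 0.39) = ln(0.61) = -0.494296
Denominator: -298.3 * -0.494296 = 147.4485
Numerator: 0.161 * 294.1 = 47.3501
RT60 = 47.3501 / 147.4485 = 0.321

0.321 s


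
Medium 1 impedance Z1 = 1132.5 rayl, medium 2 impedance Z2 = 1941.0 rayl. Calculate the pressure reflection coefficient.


Given values:
  Z1 = 1132.5 rayl, Z2 = 1941.0 rayl
Formula: R = (Z2 - Z1) / (Z2 + Z1)
Numerator: Z2 - Z1 = 1941.0 - 1132.5 = 808.5
Denominator: Z2 + Z1 = 1941.0 + 1132.5 = 3073.5
R = 808.5 / 3073.5 = 0.2631

0.2631


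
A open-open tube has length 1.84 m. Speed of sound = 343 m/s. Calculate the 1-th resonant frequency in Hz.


Given values:
  Tube type: open-open, L = 1.84 m, c = 343 m/s, n = 1
Formula: f_n = n * c / (2 * L)
Compute 2 * L = 2 * 1.84 = 3.68
f = 1 * 343 / 3.68
f = 93.21

93.21 Hz


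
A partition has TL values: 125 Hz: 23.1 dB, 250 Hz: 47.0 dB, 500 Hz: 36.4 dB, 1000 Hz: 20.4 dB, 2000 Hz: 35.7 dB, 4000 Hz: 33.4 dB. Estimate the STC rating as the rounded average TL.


Given TL values at each frequency:
  125 Hz: 23.1 dB
  250 Hz: 47.0 dB
  500 Hz: 36.4 dB
  1000 Hz: 20.4 dB
  2000 Hz: 35.7 dB
  4000 Hz: 33.4 dB
Formula: STC ~ round(average of TL values)
Sum = 23.1 + 47.0 + 36.4 + 20.4 + 35.7 + 33.4 = 196.0
Average = 196.0 / 6 = 32.67
Rounded: 33

33


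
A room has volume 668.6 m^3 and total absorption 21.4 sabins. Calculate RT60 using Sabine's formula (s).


Given values:
  V = 668.6 m^3
  A = 21.4 sabins
Formula: RT60 = 0.161 * V / A
Numerator: 0.161 * 668.6 = 107.6446
RT60 = 107.6446 / 21.4 = 5.03

5.03 s


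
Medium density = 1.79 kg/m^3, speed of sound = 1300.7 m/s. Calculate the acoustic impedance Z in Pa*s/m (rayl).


Given values:
  rho = 1.79 kg/m^3
  c = 1300.7 m/s
Formula: Z = rho * c
Z = 1.79 * 1300.7
Z = 2328.25

2328.25 rayl


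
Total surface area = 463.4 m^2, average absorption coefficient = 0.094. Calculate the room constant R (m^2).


Given values:
  S = 463.4 m^2, alpha = 0.094
Formula: R = S * alpha / (1 - alpha)
Numerator: 463.4 * 0.094 = 43.5596
Denominator: 1 - 0.094 = 0.906
R = 43.5596 / 0.906 = 48.08

48.08 m^2


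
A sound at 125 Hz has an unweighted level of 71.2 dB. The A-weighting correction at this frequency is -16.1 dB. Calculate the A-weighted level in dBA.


Given values:
  SPL = 71.2 dB
  A-weighting at 125 Hz = -16.1 dB
Formula: L_A = SPL + A_weight
L_A = 71.2 + (-16.1)
L_A = 55.1

55.1 dBA


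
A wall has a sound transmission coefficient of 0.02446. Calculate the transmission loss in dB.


Given values:
  tau = 0.02446
Formula: TL = 10 * log10(1 / tau)
Compute 1 / tau = 1 / 0.02446 = 40.8831
Compute log10(40.8831) = 1.611544
TL = 10 * 1.611544 = 16.12

16.12 dB


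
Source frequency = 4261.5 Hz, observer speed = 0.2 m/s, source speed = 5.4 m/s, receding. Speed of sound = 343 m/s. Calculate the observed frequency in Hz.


Given values:
  f_s = 4261.5 Hz, v_o = 0.2 m/s, v_s = 5.4 m/s
  Direction: receding
Formula: f_o = f_s * (c - v_o) / (c + v_s)
Numerator: c - v_o = 343 - 0.2 = 342.8
Denominator: c + v_s = 343 + 5.4 = 348.4
f_o = 4261.5 * 342.8 / 348.4 = 4193.0

4193.0 Hz


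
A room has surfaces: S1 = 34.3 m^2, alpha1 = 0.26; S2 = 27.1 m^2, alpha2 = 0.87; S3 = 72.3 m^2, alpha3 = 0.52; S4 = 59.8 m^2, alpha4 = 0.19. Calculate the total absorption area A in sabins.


Given surfaces:
  Surface 1: 34.3 * 0.26 = 8.918
  Surface 2: 27.1 * 0.87 = 23.577
  Surface 3: 72.3 * 0.52 = 37.596
  Surface 4: 59.8 * 0.19 = 11.362
Formula: A = sum(Si * alpha_i)
A = 8.918 + 23.577 + 37.596 + 11.362
A = 81.45

81.45 sabins


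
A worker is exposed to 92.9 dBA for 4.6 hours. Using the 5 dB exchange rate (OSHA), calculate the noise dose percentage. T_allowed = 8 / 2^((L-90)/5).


Given values:
  L = 92.9 dBA, T = 4.6 hours
Formula: T_allowed = 8 / 2^((L - 90) / 5)
Compute exponent: (92.9 - 90) / 5 = 0.58
Compute 2^(0.58) = 1.494849
T_allowed = 8 / 1.494849 = 5.351711 hours
Dose = (T / T_allowed) * 100
Dose = (4.6 / 5.351711) * 100 = 85.95

85.95 %


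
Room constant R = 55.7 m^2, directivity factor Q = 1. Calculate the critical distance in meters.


Given values:
  R = 55.7 m^2, Q = 1
Formula: d_c = 0.141 * sqrt(Q * R)
Compute Q * R = 1 * 55.7 = 55.7
Compute sqrt(55.7) = 7.4632
d_c = 0.141 * 7.4632 = 1.052

1.052 m


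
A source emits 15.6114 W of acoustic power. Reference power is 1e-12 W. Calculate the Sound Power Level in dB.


Given values:
  W = 15.6114 W
  W_ref = 1e-12 W
Formula: SWL = 10 * log10(W / W_ref)
Compute ratio: W / W_ref = 15611400000000
Compute log10: log10(15611400000000) = 13.193442
Multiply: SWL = 10 * 13.193442 = 131.93

131.93 dB


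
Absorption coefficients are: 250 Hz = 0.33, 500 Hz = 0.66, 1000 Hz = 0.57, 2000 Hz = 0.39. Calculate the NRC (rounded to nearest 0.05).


Given values:
  a_250 = 0.33, a_500 = 0.66
  a_1000 = 0.57, a_2000 = 0.39
Formula: NRC = (a250 + a500 + a1000 + a2000) / 4
Sum = 0.33 + 0.66 + 0.57 + 0.39 = 1.95
NRC = 1.95 / 4 = 0.4875
Rounded to nearest 0.05: 0.5

0.5


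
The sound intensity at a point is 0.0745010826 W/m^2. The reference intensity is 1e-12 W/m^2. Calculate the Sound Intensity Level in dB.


Given values:
  I = 0.0745010826 W/m^2
  I_ref = 1e-12 W/m^2
Formula: SIL = 10 * log10(I / I_ref)
Compute ratio: I / I_ref = 74501082600
Compute log10: log10(74501082600) = 10.872163
Multiply: SIL = 10 * 10.872163 = 108.72

108.72 dB


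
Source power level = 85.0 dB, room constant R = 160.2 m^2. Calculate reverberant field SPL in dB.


Given values:
  Lw = 85.0 dB, R = 160.2 m^2
Formula: SPL = Lw + 10 * log10(4 / R)
Compute 4 / R = 4 / 160.2 = 0.024969
Compute 10 * log10(0.024969) = -16.026
SPL = 85.0 + (-16.026) = 68.97

68.97 dB


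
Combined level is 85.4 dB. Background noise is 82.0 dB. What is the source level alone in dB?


Given values:
  L_total = 85.4 dB, L_bg = 82.0 dB
Formula: L_source = 10 * log10(10^(L_total/10) - 10^(L_bg/10))
Convert to linear:
  10^(85.4/10) = 346736850.4525
  10^(82.0/10) = 158489319.2461
Difference: 346736850.4525 - 158489319.2461 = 188247531.2064
L_source = 10 * log10(188247531.2064) = 82.75

82.75 dB


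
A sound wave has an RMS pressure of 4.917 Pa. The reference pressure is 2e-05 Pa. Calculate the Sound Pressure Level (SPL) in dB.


Given values:
  p = 4.917 Pa
  p_ref = 2e-05 Pa
Formula: SPL = 20 * log10(p / p_ref)
Compute ratio: p / p_ref = 4.917 / 2e-05 = 245850
Compute log10: log10(245850) = 5.39067
Multiply: SPL = 20 * 5.39067 = 107.81

107.81 dB


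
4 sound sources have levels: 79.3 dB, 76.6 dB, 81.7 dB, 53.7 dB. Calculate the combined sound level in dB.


Formula: L_total = 10 * log10( sum(10^(Li/10)) )
  Source 1: 10^(79.3/10) = 85113803.8202
  Source 2: 10^(76.6/10) = 45708818.9615
  Source 3: 10^(81.7/10) = 147910838.8168
  Source 4: 10^(53.7/10) = 234422.8815
Sum of linear values = 278967884.48
L_total = 10 * log10(278967884.48) = 84.46

84.46 dB


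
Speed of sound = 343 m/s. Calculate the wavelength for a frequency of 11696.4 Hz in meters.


Given values:
  c = 343 m/s, f = 11696.4 Hz
Formula: lambda = c / f
lambda = 343 / 11696.4
lambda = 0.0293

0.0293 m


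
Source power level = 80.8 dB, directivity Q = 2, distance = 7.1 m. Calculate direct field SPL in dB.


Given values:
  Lw = 80.8 dB, Q = 2, r = 7.1 m
Formula: SPL = Lw + 10 * log10(Q / (4 * pi * r^2))
Compute 4 * pi * r^2 = 4 * pi * 7.1^2 = 633.4707
Compute Q / denom = 2 / 633.4707 = 0.00315721
Compute 10 * log10(0.00315721) = -25.007
SPL = 80.8 + (-25.007) = 55.79

55.79 dB


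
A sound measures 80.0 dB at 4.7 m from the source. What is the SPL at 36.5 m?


Given values:
  SPL1 = 80.0 dB, r1 = 4.7 m, r2 = 36.5 m
Formula: SPL2 = SPL1 - 20 * log10(r2 / r1)
Compute ratio: r2 / r1 = 36.5 / 4.7 = 7.766
Compute log10: log10(7.766) = 0.890197
Compute drop: 20 * 0.890197 = 17.8039
SPL2 = 80.0 - 17.8039 = 62.2

62.2 dB


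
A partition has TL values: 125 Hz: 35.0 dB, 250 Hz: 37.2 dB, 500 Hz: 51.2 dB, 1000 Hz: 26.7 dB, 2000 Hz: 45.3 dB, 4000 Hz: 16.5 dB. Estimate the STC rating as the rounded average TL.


Given TL values at each frequency:
  125 Hz: 35.0 dB
  250 Hz: 37.2 dB
  500 Hz: 51.2 dB
  1000 Hz: 26.7 dB
  2000 Hz: 45.3 dB
  4000 Hz: 16.5 dB
Formula: STC ~ round(average of TL values)
Sum = 35.0 + 37.2 + 51.2 + 26.7 + 45.3 + 16.5 = 211.9
Average = 211.9 / 6 = 35.32
Rounded: 35

35


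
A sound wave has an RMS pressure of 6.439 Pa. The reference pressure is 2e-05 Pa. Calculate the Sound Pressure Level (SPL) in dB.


Given values:
  p = 6.439 Pa
  p_ref = 2e-05 Pa
Formula: SPL = 20 * log10(p / p_ref)
Compute ratio: p / p_ref = 6.439 / 2e-05 = 321950
Compute log10: log10(321950) = 5.507788
Multiply: SPL = 20 * 5.507788 = 110.16

110.16 dB


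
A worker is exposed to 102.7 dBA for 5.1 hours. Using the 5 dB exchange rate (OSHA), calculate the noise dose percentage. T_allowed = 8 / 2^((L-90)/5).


Given values:
  L = 102.7 dBA, T = 5.1 hours
Formula: T_allowed = 8 / 2^((L - 90) / 5)
Compute exponent: (102.7 - 90) / 5 = 2.54
Compute 2^(2.54) = 5.81589
T_allowed = 8 / 5.81589 = 1.375542 hours
Dose = (T / T_allowed) * 100
Dose = (5.1 / 1.375542) * 100 = 370.76

370.76 %


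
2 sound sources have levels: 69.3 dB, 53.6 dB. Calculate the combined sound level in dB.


Formula: L_total = 10 * log10( sum(10^(Li/10)) )
  Source 1: 10^(69.3/10) = 8511380.382
  Source 2: 10^(53.6/10) = 229086.7653
Sum of linear values = 8740467.1473
L_total = 10 * log10(8740467.1473) = 69.42

69.42 dB


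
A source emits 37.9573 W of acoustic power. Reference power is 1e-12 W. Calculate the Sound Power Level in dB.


Given values:
  W = 37.9573 W
  W_ref = 1e-12 W
Formula: SWL = 10 * log10(W / W_ref)
Compute ratio: W / W_ref = 37957300000000
Compute log10: log10(37957300000000) = 13.579295
Multiply: SWL = 10 * 13.579295 = 135.79

135.79 dB


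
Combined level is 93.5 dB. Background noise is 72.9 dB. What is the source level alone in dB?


Given values:
  L_total = 93.5 dB, L_bg = 72.9 dB
Formula: L_source = 10 * log10(10^(L_total/10) - 10^(L_bg/10))
Convert to linear:
  10^(93.5/10) = 2238721138.5683
  10^(72.9/10) = 19498445.9976
Difference: 2238721138.5683 - 19498445.9976 = 2219222692.5707
L_source = 10 * log10(2219222692.5707) = 93.46

93.46 dB


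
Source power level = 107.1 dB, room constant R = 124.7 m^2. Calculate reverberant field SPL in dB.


Given values:
  Lw = 107.1 dB, R = 124.7 m^2
Formula: SPL = Lw + 10 * log10(4 / R)
Compute 4 / R = 4 / 124.7 = 0.032077
Compute 10 * log10(0.032077) = -14.9381
SPL = 107.1 + (-14.9381) = 92.16

92.16 dB


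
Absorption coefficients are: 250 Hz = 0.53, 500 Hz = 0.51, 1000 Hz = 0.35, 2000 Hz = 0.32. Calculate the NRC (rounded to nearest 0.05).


Given values:
  a_250 = 0.53, a_500 = 0.51
  a_1000 = 0.35, a_2000 = 0.32
Formula: NRC = (a250 + a500 + a1000 + a2000) / 4
Sum = 0.53 + 0.51 + 0.35 + 0.32 = 1.71
NRC = 1.71 / 4 = 0.4275
Rounded to nearest 0.05: 0.45

0.45


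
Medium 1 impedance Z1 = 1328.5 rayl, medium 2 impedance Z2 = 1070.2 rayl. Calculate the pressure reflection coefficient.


Given values:
  Z1 = 1328.5 rayl, Z2 = 1070.2 rayl
Formula: R = (Z2 - Z1) / (Z2 + Z1)
Numerator: Z2 - Z1 = 1070.2 - 1328.5 = -258.3
Denominator: Z2 + Z1 = 1070.2 + 1328.5 = 2398.7
R = -258.3 / 2398.7 = -0.1077

-0.1077


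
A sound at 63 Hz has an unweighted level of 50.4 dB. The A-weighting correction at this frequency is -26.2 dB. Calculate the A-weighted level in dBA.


Given values:
  SPL = 50.4 dB
  A-weighting at 63 Hz = -26.2 dB
Formula: L_A = SPL + A_weight
L_A = 50.4 + (-26.2)
L_A = 24.2

24.2 dBA


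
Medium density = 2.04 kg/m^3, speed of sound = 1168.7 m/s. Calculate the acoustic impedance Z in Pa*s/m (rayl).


Given values:
  rho = 2.04 kg/m^3
  c = 1168.7 m/s
Formula: Z = rho * c
Z = 2.04 * 1168.7
Z = 2384.15

2384.15 rayl


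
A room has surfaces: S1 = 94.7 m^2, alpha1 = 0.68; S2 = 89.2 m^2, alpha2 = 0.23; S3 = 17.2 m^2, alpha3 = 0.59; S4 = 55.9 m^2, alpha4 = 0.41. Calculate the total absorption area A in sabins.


Given surfaces:
  Surface 1: 94.7 * 0.68 = 64.396
  Surface 2: 89.2 * 0.23 = 20.516
  Surface 3: 17.2 * 0.59 = 10.148
  Surface 4: 55.9 * 0.41 = 22.919
Formula: A = sum(Si * alpha_i)
A = 64.396 + 20.516 + 10.148 + 22.919
A = 117.98

117.98 sabins


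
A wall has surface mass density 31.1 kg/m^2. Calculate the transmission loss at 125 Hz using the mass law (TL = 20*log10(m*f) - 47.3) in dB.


Given values:
  m = 31.1 kg/m^2, f = 125 Hz
Formula: TL = 20 * log10(m * f) - 47.3
Compute m * f = 31.1 * 125 = 3887.5
Compute log10(3887.5) = 3.58967
Compute 20 * 3.58967 = 71.7934
TL = 71.7934 - 47.3 = 24.49

24.49 dB


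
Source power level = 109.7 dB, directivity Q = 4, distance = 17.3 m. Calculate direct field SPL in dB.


Given values:
  Lw = 109.7 dB, Q = 4, r = 17.3 m
Formula: SPL = Lw + 10 * log10(Q / (4 * pi * r^2))
Compute 4 * pi * r^2 = 4 * pi * 17.3^2 = 3760.9891
Compute Q / denom = 4 / 3760.9891 = 0.00106355
Compute 10 * log10(0.00106355) = -29.7324
SPL = 109.7 + (-29.7324) = 79.97

79.97 dB


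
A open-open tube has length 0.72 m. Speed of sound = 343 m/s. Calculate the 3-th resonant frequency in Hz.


Given values:
  Tube type: open-open, L = 0.72 m, c = 343 m/s, n = 3
Formula: f_n = n * c / (2 * L)
Compute 2 * L = 2 * 0.72 = 1.44
f = 3 * 343 / 1.44
f = 714.58

714.58 Hz


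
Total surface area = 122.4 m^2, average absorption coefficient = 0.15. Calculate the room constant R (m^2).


Given values:
  S = 122.4 m^2, alpha = 0.15
Formula: R = S * alpha / (1 - alpha)
Numerator: 122.4 * 0.15 = 18.36
Denominator: 1 - 0.15 = 0.85
R = 18.36 / 0.85 = 21.6

21.6 m^2


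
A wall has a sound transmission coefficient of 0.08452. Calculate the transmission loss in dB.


Given values:
  tau = 0.08452
Formula: TL = 10 * log10(1 / tau)
Compute 1 / tau = 1 / 0.08452 = 11.8315
Compute log10(11.8315) = 1.07304
TL = 10 * 1.07304 = 10.73

10.73 dB


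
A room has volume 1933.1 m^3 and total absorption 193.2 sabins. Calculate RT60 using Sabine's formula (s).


Given values:
  V = 1933.1 m^3
  A = 193.2 sabins
Formula: RT60 = 0.161 * V / A
Numerator: 0.161 * 1933.1 = 311.2291
RT60 = 311.2291 / 193.2 = 1.611

1.611 s


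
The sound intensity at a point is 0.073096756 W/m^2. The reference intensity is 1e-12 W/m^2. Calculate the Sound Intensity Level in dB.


Given values:
  I = 0.073096756 W/m^2
  I_ref = 1e-12 W/m^2
Formula: SIL = 10 * log10(I / I_ref)
Compute ratio: I / I_ref = 73096756000
Compute log10: log10(73096756000) = 10.863898
Multiply: SIL = 10 * 10.863898 = 108.64

108.64 dB


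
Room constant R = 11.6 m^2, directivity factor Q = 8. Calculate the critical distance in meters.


Given values:
  R = 11.6 m^2, Q = 8
Formula: d_c = 0.141 * sqrt(Q * R)
Compute Q * R = 8 * 11.6 = 92.8
Compute sqrt(92.8) = 9.6333
d_c = 0.141 * 9.6333 = 1.358

1.358 m


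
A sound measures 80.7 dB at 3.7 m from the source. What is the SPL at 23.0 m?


Given values:
  SPL1 = 80.7 dB, r1 = 3.7 m, r2 = 23.0 m
Formula: SPL2 = SPL1 - 20 * log10(r2 / r1)
Compute ratio: r2 / r1 = 23.0 / 3.7 = 6.2162
Compute log10: log10(6.2162) = 0.793525
Compute drop: 20 * 0.793525 = 15.8705
SPL2 = 80.7 - 15.8705 = 64.83

64.83 dB


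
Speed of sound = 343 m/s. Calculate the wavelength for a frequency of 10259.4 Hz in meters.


Given values:
  c = 343 m/s, f = 10259.4 Hz
Formula: lambda = c / f
lambda = 343 / 10259.4
lambda = 0.0334

0.0334 m


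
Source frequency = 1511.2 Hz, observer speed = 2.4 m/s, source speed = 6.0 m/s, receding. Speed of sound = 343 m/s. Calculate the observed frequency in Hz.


Given values:
  f_s = 1511.2 Hz, v_o = 2.4 m/s, v_s = 6.0 m/s
  Direction: receding
Formula: f_o = f_s * (c - v_o) / (c + v_s)
Numerator: c - v_o = 343 - 2.4 = 340.6
Denominator: c + v_s = 343 + 6.0 = 349.0
f_o = 1511.2 * 340.6 / 349.0 = 1474.83

1474.83 Hz


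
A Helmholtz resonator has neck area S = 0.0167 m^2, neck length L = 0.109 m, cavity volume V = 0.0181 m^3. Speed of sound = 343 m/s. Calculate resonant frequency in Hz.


Given values:
  S = 0.0167 m^2, L = 0.109 m, V = 0.0181 m^3, c = 343 m/s
Formula: f = (c / (2*pi)) * sqrt(S / (V * L))
Compute V * L = 0.0181 * 0.109 = 0.0019729
Compute S / (V * L) = 0.0167 / 0.0019729 = 8.4647
Compute sqrt(8.4647) = 2.909416
Compute c / (2*pi) = 343 / 6.283185 = 54.590148
f = 54.590148 * 2.909416 = 158.83

158.83 Hz


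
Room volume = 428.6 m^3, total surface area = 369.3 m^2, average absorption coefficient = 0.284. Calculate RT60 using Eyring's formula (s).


Given values:
  V = 428.6 m^3, S = 369.3 m^2, alpha = 0.284
Formula: RT60 = 0.161 * V / (-S * ln(1 - alpha))
Compute ln(1 - 0.284) = ln(0.716) = -0.334075
Denominator: -369.3 * -0.334075 = 123.3739
Numerator: 0.161 * 428.6 = 69.0046
RT60 = 69.0046 / 123.3739 = 0.559

0.559 s


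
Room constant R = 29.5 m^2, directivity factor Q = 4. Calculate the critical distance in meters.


Given values:
  R = 29.5 m^2, Q = 4
Formula: d_c = 0.141 * sqrt(Q * R)
Compute Q * R = 4 * 29.5 = 118.0
Compute sqrt(118.0) = 10.8628
d_c = 0.141 * 10.8628 = 1.532

1.532 m


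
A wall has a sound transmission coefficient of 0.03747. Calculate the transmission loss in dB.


Given values:
  tau = 0.03747
Formula: TL = 10 * log10(1 / tau)
Compute 1 / tau = 1 / 0.03747 = 26.688
Compute log10(26.688) = 1.426316
TL = 10 * 1.426316 = 14.26

14.26 dB


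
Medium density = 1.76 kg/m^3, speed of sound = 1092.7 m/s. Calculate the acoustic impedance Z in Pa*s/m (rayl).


Given values:
  rho = 1.76 kg/m^3
  c = 1092.7 m/s
Formula: Z = rho * c
Z = 1.76 * 1092.7
Z = 1923.15

1923.15 rayl


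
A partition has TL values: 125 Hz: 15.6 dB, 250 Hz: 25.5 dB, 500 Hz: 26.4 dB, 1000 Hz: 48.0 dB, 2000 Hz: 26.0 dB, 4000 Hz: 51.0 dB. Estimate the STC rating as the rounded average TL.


Given TL values at each frequency:
  125 Hz: 15.6 dB
  250 Hz: 25.5 dB
  500 Hz: 26.4 dB
  1000 Hz: 48.0 dB
  2000 Hz: 26.0 dB
  4000 Hz: 51.0 dB
Formula: STC ~ round(average of TL values)
Sum = 15.6 + 25.5 + 26.4 + 48.0 + 26.0 + 51.0 = 192.5
Average = 192.5 / 6 = 32.08
Rounded: 32

32


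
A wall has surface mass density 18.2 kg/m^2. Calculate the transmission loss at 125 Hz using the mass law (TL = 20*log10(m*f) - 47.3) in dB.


Given values:
  m = 18.2 kg/m^2, f = 125 Hz
Formula: TL = 20 * log10(m * f) - 47.3
Compute m * f = 18.2 * 125 = 2275.0
Compute log10(2275.0) = 3.356981
Compute 20 * 3.356981 = 67.1396
TL = 67.1396 - 47.3 = 19.84

19.84 dB


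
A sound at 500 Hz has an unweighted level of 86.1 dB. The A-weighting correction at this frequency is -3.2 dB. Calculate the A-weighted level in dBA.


Given values:
  SPL = 86.1 dB
  A-weighting at 500 Hz = -3.2 dB
Formula: L_A = SPL + A_weight
L_A = 86.1 + (-3.2)
L_A = 82.9

82.9 dBA


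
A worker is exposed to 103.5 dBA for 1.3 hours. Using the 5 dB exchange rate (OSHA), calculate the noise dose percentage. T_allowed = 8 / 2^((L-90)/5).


Given values:
  L = 103.5 dBA, T = 1.3 hours
Formula: T_allowed = 8 / 2^((L - 90) / 5)
Compute exponent: (103.5 - 90) / 5 = 2.7
Compute 2^(2.7) = 6.498019
T_allowed = 8 / 6.498019 = 1.231144 hours
Dose = (T / T_allowed) * 100
Dose = (1.3 / 1.231144) * 100 = 105.59

105.59 %


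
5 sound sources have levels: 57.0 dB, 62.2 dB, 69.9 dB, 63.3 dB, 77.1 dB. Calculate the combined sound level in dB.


Formula: L_total = 10 * log10( sum(10^(Li/10)) )
  Source 1: 10^(57.0/10) = 501187.2336
  Source 2: 10^(62.2/10) = 1659586.9074
  Source 3: 10^(69.9/10) = 9772372.2096
  Source 4: 10^(63.3/10) = 2137962.0895
  Source 5: 10^(77.1/10) = 51286138.3991
Sum of linear values = 65357246.8392
L_total = 10 * log10(65357246.8392) = 78.15

78.15 dB


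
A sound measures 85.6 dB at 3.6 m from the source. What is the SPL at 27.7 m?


Given values:
  SPL1 = 85.6 dB, r1 = 3.6 m, r2 = 27.7 m
Formula: SPL2 = SPL1 - 20 * log10(r2 / r1)
Compute ratio: r2 / r1 = 27.7 / 3.6 = 7.6944
Compute log10: log10(7.6944) = 0.886175
Compute drop: 20 * 0.886175 = 17.7235
SPL2 = 85.6 - 17.7235 = 67.88

67.88 dB


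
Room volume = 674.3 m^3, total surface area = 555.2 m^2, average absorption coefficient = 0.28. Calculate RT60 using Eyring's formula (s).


Given values:
  V = 674.3 m^3, S = 555.2 m^2, alpha = 0.28
Formula: RT60 = 0.161 * V / (-S * ln(1 - alpha))
Compute ln(1 - 0.28) = ln(0.72) = -0.328504
Denominator: -555.2 * -0.328504 = 182.3854
Numerator: 0.161 * 674.3 = 108.5623
RT60 = 108.5623 / 182.3854 = 0.595

0.595 s


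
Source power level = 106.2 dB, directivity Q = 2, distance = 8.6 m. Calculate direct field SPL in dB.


Given values:
  Lw = 106.2 dB, Q = 2, r = 8.6 m
Formula: SPL = Lw + 10 * log10(Q / (4 * pi * r^2))
Compute 4 * pi * r^2 = 4 * pi * 8.6^2 = 929.4088
Compute Q / denom = 2 / 929.4088 = 0.00215191
Compute 10 * log10(0.00215191) = -26.6718
SPL = 106.2 + (-26.6718) = 79.53

79.53 dB


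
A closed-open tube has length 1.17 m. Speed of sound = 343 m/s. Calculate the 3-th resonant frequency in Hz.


Given values:
  Tube type: closed-open, L = 1.17 m, c = 343 m/s, n = 3
Formula: f_n = (2n - 1) * c / (4 * L)
Compute 2n - 1 = 2*3 - 1 = 5
Compute 4 * L = 4 * 1.17 = 4.68
f = 5 * 343 / 4.68
f = 366.45

366.45 Hz


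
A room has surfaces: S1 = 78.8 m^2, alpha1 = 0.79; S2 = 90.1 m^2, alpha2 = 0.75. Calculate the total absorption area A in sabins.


Given surfaces:
  Surface 1: 78.8 * 0.79 = 62.252
  Surface 2: 90.1 * 0.75 = 67.575
Formula: A = sum(Si * alpha_i)
A = 62.252 + 67.575
A = 129.83

129.83 sabins


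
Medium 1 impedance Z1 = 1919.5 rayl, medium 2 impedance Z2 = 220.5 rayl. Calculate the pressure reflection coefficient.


Given values:
  Z1 = 1919.5 rayl, Z2 = 220.5 rayl
Formula: R = (Z2 - Z1) / (Z2 + Z1)
Numerator: Z2 - Z1 = 220.5 - 1919.5 = -1699.0
Denominator: Z2 + Z1 = 220.5 + 1919.5 = 2140.0
R = -1699.0 / 2140.0 = -0.7939

-0.7939


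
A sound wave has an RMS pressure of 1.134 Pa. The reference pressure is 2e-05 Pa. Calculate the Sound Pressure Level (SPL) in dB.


Given values:
  p = 1.134 Pa
  p_ref = 2e-05 Pa
Formula: SPL = 20 * log10(p / p_ref)
Compute ratio: p / p_ref = 1.134 / 2e-05 = 56700
Compute log10: log10(56700) = 4.753583
Multiply: SPL = 20 * 4.753583 = 95.07

95.07 dB


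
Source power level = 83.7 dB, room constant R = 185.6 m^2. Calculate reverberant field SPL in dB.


Given values:
  Lw = 83.7 dB, R = 185.6 m^2
Formula: SPL = Lw + 10 * log10(4 / R)
Compute 4 / R = 4 / 185.6 = 0.021552
Compute 10 * log10(0.021552) = -16.6651
SPL = 83.7 + (-16.6651) = 67.03

67.03 dB


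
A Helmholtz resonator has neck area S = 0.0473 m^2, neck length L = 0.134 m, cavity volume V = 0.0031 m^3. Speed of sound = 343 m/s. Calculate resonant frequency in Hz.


Given values:
  S = 0.0473 m^2, L = 0.134 m, V = 0.0031 m^3, c = 343 m/s
Formula: f = (c / (2*pi)) * sqrt(S / (V * L))
Compute V * L = 0.0031 * 0.134 = 0.0004154
Compute S / (V * L) = 0.0473 / 0.0004154 = 113.8662
Compute sqrt(113.8662) = 10.670811
Compute c / (2*pi) = 343 / 6.283185 = 54.590148
f = 54.590148 * 10.670811 = 582.52

582.52 Hz


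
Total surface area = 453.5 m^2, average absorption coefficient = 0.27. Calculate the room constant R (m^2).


Given values:
  S = 453.5 m^2, alpha = 0.27
Formula: R = S * alpha / (1 - alpha)
Numerator: 453.5 * 0.27 = 122.445
Denominator: 1 - 0.27 = 0.73
R = 122.445 / 0.73 = 167.73

167.73 m^2


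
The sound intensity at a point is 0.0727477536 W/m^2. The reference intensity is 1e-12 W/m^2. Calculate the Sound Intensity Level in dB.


Given values:
  I = 0.0727477536 W/m^2
  I_ref = 1e-12 W/m^2
Formula: SIL = 10 * log10(I / I_ref)
Compute ratio: I / I_ref = 72747753600
Compute log10: log10(72747753600) = 10.86182
Multiply: SIL = 10 * 10.86182 = 108.62

108.62 dB


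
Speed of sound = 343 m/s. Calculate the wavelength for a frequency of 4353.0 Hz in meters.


Given values:
  c = 343 m/s, f = 4353.0 Hz
Formula: lambda = c / f
lambda = 343 / 4353.0
lambda = 0.0788

0.0788 m


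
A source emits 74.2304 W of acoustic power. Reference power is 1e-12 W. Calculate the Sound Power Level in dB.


Given values:
  W = 74.2304 W
  W_ref = 1e-12 W
Formula: SWL = 10 * log10(W / W_ref)
Compute ratio: W / W_ref = 74230400000000
Compute log10: log10(74230400000000) = 13.870582
Multiply: SWL = 10 * 13.870582 = 138.71

138.71 dB


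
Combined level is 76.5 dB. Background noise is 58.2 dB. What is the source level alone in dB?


Given values:
  L_total = 76.5 dB, L_bg = 58.2 dB
Formula: L_source = 10 * log10(10^(L_total/10) - 10^(L_bg/10))
Convert to linear:
  10^(76.5/10) = 44668359.2151
  10^(58.2/10) = 660693.448
Difference: 44668359.2151 - 660693.448 = 44007665.7671
L_source = 10 * log10(44007665.7671) = 76.44

76.44 dB


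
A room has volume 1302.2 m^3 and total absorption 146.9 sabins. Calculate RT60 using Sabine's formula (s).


Given values:
  V = 1302.2 m^3
  A = 146.9 sabins
Formula: RT60 = 0.161 * V / A
Numerator: 0.161 * 1302.2 = 209.6542
RT60 = 209.6542 / 146.9 = 1.427

1.427 s


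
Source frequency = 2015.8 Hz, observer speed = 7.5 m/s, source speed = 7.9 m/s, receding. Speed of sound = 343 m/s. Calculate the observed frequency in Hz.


Given values:
  f_s = 2015.8 Hz, v_o = 7.5 m/s, v_s = 7.9 m/s
  Direction: receding
Formula: f_o = f_s * (c - v_o) / (c + v_s)
Numerator: c - v_o = 343 - 7.5 = 335.5
Denominator: c + v_s = 343 + 7.9 = 350.9
f_o = 2015.8 * 335.5 / 350.9 = 1927.33

1927.33 Hz


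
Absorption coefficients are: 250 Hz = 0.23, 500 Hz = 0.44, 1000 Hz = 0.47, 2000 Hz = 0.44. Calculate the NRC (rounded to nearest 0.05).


Given values:
  a_250 = 0.23, a_500 = 0.44
  a_1000 = 0.47, a_2000 = 0.44
Formula: NRC = (a250 + a500 + a1000 + a2000) / 4
Sum = 0.23 + 0.44 + 0.47 + 0.44 = 1.58
NRC = 1.58 / 4 = 0.395
Rounded to nearest 0.05: 0.4

0.4


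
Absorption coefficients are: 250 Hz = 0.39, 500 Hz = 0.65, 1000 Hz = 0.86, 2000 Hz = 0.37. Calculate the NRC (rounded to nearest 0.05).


Given values:
  a_250 = 0.39, a_500 = 0.65
  a_1000 = 0.86, a_2000 = 0.37
Formula: NRC = (a250 + a500 + a1000 + a2000) / 4
Sum = 0.39 + 0.65 + 0.86 + 0.37 = 2.27
NRC = 2.27 / 4 = 0.5675
Rounded to nearest 0.05: 0.55

0.55


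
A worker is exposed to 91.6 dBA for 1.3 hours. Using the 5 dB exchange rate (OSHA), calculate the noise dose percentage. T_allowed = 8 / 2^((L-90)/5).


Given values:
  L = 91.6 dBA, T = 1.3 hours
Formula: T_allowed = 8 / 2^((L - 90) / 5)
Compute exponent: (91.6 - 90) / 5 = 0.32
Compute 2^(0.32) = 1.248331
T_allowed = 8 / 1.248331 = 6.408557 hours
Dose = (T / T_allowed) * 100
Dose = (1.3 / 6.408557) * 100 = 20.29

20.29 %
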